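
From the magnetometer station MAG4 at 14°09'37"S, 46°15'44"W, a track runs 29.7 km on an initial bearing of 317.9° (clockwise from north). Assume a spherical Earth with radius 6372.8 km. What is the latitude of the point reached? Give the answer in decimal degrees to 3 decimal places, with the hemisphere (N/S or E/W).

MAG4: φ = -14.16028°, λ = -46.26222°
δ = d/R = 29.7/6372.8 = 0.004660 rad
φ₂ = arcsin(sin φ₁ cos δ + cos φ₁ sin δ cos θ)
   = arcsin(-0.24464·0.99999 + 0.96962·0.00466·0.74198) = -13.96208°
λ₂ = λ₁ + atan2(sin θ sin δ cos φ₁, cos δ − sin φ₁ sin φ₂) = -46.44669°

13.962°S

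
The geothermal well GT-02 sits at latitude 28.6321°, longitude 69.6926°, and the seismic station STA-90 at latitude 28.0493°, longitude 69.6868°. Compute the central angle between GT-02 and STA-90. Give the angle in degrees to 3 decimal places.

0.583°

Δφ = -0.5828°,  Δλ = -0.0058°
a = sin²(Δφ/2) + cos φ₁ cos φ₂ sin²(Δλ/2) = 0.000026
c = 2·arcsin(√a) = 0.010172 rad = 0.5828°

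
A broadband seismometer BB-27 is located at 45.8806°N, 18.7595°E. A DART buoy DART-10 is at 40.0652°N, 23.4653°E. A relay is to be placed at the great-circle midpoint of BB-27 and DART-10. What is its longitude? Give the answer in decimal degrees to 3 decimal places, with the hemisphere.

Bx = cos φ₂ cos Δλ = 0.762733,  By = cos φ₂ sin Δλ = 0.062786
φₘ = atan2(sin φ₁ + sin φ₂, √((cos φ₁ + Bx)² + By²)) = 42.99695°
λₘ = λ₁ + atan2(By, cos φ₁ + Bx) = 21.22380°

21.224°E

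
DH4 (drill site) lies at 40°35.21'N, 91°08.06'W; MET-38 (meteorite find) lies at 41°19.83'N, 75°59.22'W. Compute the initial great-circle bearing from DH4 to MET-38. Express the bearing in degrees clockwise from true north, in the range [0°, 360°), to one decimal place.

81.3°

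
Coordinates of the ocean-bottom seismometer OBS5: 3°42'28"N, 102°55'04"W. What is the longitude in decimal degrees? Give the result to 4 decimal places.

102.9178°W

102° + 55′/60 + 4″/3600 = 102 + 0.91667 + 0.00111 = 102.9178°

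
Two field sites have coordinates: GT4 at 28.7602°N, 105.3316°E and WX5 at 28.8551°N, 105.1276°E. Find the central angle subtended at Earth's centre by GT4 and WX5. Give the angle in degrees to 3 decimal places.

Δφ = 0.0949°,  Δλ = -0.2040°
a = sin²(Δφ/2) + cos φ₁ cos φ₂ sin²(Δλ/2) = 0.000003
c = 2·arcsin(√a) = 0.003532 rad = 0.2024°

0.202°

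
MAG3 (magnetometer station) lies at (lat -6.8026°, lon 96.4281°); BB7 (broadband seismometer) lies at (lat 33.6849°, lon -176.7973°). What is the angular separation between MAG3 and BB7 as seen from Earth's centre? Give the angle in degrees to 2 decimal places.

91.10°

Δφ = 40.4875°,  Δλ = 86.7746°
a = sin²(Δφ/2) + cos φ₁ cos φ₂ sin²(Δλ/2) = 0.509604
c = 2·arcsin(√a) = 1.590005 rad = 91.1005°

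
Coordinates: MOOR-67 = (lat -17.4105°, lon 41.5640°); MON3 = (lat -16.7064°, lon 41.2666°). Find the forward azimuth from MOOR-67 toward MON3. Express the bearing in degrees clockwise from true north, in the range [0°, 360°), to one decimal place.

338.0°

Δλ = -0.2974°
y = sin Δλ · cos φ₂ = -0.004971
x = cos φ₁ sin φ₂ − sin φ₁ cos φ₂ cos Δλ = 0.012285
θ = atan2(y, x) = -22.0327° → 337.9673° (mod 360°)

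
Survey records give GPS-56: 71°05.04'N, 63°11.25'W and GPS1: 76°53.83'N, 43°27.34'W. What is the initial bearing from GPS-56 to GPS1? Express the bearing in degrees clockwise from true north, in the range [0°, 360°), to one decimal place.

GPS-56: φ = +71.08400°, λ = -63.18750°
GPS1: φ = +76.89717°, λ = -43.45567°
Δλ = 19.7318°
y = sin Δλ · cos φ₂ = 0.076538
x = cos φ₁ sin φ₂ − sin φ₁ cos φ₂ cos Δλ = 0.113877
θ = atan2(y, x) = 33.9054° → 33.9054° (mod 360°)

33.9°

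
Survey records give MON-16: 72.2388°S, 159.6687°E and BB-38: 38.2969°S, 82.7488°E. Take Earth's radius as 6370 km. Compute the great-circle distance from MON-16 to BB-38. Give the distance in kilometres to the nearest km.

5546 km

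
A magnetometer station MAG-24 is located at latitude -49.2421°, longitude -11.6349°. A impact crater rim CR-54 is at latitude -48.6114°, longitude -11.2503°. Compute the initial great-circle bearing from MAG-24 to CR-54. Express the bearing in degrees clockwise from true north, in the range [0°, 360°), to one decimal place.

Δλ = 0.3846°
y = sin Δλ · cos φ₂ = 0.004438
x = cos φ₁ sin φ₂ − sin φ₁ cos φ₂ cos Δλ = 0.010996
θ = atan2(y, x) = 21.9787° → 21.9787° (mod 360°)

22.0°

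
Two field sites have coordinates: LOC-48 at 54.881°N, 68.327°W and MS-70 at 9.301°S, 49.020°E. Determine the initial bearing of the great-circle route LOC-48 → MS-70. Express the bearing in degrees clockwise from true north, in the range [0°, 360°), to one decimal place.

Δλ = 117.3470°
y = sin Δλ · cos φ₂ = 0.876563
x = cos φ₁ sin φ₂ − sin φ₁ cos φ₂ cos Δλ = 0.277836
θ = atan2(y, x) = 72.4134° → 72.4134° (mod 360°)

72.4°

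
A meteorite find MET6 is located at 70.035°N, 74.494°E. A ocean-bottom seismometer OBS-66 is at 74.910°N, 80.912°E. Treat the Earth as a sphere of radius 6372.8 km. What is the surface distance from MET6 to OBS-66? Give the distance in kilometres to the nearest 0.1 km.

582.5 km

Δφ = 4.8750°,  Δλ = 6.4180°
a = sin²(Δφ/2) + cos φ₁ cos φ₂ sin²(Δλ/2) = 0.002087
c = 2·arcsin(√a) = 0.091406 rad = 5.2372°
d = R·c = 6372.8 × 0.091406 = 582.5 km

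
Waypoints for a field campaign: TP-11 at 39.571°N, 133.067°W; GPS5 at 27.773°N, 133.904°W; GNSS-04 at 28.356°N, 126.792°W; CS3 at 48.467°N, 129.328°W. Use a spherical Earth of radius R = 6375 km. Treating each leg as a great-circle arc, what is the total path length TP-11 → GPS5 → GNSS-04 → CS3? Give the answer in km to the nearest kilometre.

4264 km

TP-11→GPS5: c = 0.206270 rad, d = 1314.97 km
GPS5→GNSS-04: c = 0.109988 rad, d = 701.17 km
GNSS-04→CS3: c = 0.352661 rad, d = 2248.22 km
Total = 1314.97 + 701.17 + 2248.22 = 4264.36 km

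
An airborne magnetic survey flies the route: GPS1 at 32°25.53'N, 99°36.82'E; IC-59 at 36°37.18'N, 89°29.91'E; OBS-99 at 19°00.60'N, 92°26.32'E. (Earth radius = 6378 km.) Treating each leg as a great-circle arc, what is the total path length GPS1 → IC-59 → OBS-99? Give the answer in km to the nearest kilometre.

3019 km

GPS1: φ = +32.42550°, λ = +99.61367°
IC-59: φ = +36.61967°, λ = +89.49850°
OBS-99: φ = +19.01000°, λ = +92.43867°
GPS1→IC-59: c = 0.162711 rad, d = 1037.77 km
IC-59→OBS-99: c = 0.310631 rad, d = 1981.21 km
Total = 1037.77 + 1981.21 = 3018.98 km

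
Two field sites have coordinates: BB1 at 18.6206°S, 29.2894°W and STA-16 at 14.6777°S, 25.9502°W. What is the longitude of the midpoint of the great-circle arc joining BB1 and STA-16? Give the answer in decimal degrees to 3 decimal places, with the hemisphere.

Bx = cos φ₂ cos Δλ = 0.965724,  By = cos φ₂ sin Δλ = 0.056346
φₘ = atan2(sin φ₁ + sin φ₂, √((cos φ₁ + Bx)² + By²)) = -16.65583°
λₘ = λ₁ + atan2(By, cos φ₁ + Bx) = -27.60261°

27.603°W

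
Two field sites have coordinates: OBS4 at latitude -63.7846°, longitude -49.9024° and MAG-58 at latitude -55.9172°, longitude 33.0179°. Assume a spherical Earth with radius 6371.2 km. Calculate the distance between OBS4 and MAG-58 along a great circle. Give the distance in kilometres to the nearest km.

4373 km

Δφ = 7.8674°,  Δλ = 82.9203°
a = sin²(Δφ/2) + cos φ₁ cos φ₂ sin²(Δλ/2) = 0.113226
c = 2·arcsin(√a) = 0.686377 rad = 39.3265°
d = R·c = 6371.2 × 0.686377 = 4373.0 km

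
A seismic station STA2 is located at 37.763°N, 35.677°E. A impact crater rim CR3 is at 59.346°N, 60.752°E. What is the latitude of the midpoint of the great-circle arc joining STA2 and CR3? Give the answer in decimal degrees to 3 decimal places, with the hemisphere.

49.207°N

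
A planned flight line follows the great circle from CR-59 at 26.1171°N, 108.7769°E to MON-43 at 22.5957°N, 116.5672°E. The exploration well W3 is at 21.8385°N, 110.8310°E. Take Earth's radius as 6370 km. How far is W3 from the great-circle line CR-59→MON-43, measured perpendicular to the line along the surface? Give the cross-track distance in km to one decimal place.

341.6 km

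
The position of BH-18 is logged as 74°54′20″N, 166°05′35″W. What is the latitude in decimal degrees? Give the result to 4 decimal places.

74° + 54′/60 + 20″/3600 = 74 + 0.90000 + 0.00556 = 74.9056°

74.9056°N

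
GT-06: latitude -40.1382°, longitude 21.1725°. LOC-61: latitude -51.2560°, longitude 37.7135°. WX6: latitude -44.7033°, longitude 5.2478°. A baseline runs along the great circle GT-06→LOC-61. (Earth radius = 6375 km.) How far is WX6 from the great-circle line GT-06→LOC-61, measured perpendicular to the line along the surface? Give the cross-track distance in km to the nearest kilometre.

1359 km

δ₁₃ = central angle GT-06→WX6 = 0.219646 rad  (haversine)
θ₁₃ = bearing GT-06→WX6 = 243.513°,  θ₁₂ = bearing GT-06→LOC-61 = 139.622°
dₓₜ = R·arcsin(sin δ₁₃ · sin(θ₁₃ − θ₁₂)) = 6375·arcsin(0.21788·sin(103.891°)) = 1358.650 km
|dₓₜ| = 1358.650 km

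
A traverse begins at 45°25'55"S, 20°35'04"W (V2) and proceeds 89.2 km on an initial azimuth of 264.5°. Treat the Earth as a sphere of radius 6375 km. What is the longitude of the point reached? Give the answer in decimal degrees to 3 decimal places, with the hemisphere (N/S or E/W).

V2: φ = -45.43194°, λ = -20.58444°
δ = d/R = 89.2/6375 = 0.013992 rad
φ₂ = arcsin(sin φ₁ cos δ + cos φ₁ sin δ cos θ)
   = arcsin(-0.71242·0.99990 + 0.70176·0.01399·-0.09585) = -45.50313°
λ₂ = λ₁ + atan2(sin θ sin δ cos φ₁, cos δ − sin φ₁ sin φ₂) = -21.72307°

21.723°W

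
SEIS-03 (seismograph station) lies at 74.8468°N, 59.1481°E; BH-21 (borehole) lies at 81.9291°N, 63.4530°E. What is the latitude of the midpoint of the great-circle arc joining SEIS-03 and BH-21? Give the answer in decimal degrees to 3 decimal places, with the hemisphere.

Bx = cos φ₂ cos Δλ = 0.140002,  By = cos φ₂ sin Δλ = 0.010539
φₘ = atan2(sin φ₁ + sin φ₂, √((cos φ₁ + Bx)² + By²)) = 78.39520°
λₘ = λ₁ + atan2(By, cos φ₁ + Bx) = 60.65206°

78.395°N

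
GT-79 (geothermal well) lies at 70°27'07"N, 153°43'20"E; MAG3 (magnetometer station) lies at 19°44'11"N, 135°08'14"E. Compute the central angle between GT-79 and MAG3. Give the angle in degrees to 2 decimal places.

51.92°

GT-79: φ = +70.45194°, λ = +153.72222°
MAG3: φ = +19.73639°, λ = +135.13722°
Δφ = -50.7156°,  Δλ = -18.5850°
a = sin²(Δφ/2) + cos φ₁ cos φ₂ sin²(Δλ/2) = 0.191626
c = 2·arcsin(√a) = 0.906193 rad = 51.9210°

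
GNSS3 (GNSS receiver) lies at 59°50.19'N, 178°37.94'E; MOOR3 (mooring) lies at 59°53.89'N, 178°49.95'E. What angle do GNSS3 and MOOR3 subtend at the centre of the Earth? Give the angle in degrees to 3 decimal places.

GNSS3: φ = +59.83650°, λ = +178.63233°
MOOR3: φ = +59.89817°, λ = +178.83250°
Δφ = 0.0617°,  Δλ = 0.2002°
a = sin²(Δφ/2) + cos φ₁ cos φ₂ sin²(Δλ/2) = 0.000001
c = 2·arcsin(√a) = 0.002058 rad = 0.1179°

0.118°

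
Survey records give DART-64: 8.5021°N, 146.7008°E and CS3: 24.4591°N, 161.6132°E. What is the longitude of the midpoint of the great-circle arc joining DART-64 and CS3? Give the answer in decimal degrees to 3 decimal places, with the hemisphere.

153.846°E

Bx = cos φ₂ cos Δλ = 0.879600,  By = cos φ₂ sin Δλ = 0.234247
φₘ = atan2(sin φ₁ + sin φ₂, √((cos φ₁ + Bx)² + By²)) = 16.61320°
λₘ = λ₁ + atan2(By, cos φ₁ + Bx) = 153.84607°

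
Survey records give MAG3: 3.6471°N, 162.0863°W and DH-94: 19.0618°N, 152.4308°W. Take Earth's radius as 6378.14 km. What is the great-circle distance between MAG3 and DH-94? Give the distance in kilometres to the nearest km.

Δφ = 15.4147°,  Δλ = 9.6555°
a = sin²(Δφ/2) + cos φ₁ cos φ₂ sin²(Δλ/2) = 0.024667
c = 2·arcsin(√a) = 0.315423 rad = 18.0724°
d = R·c = 6378.14 × 0.315423 = 2011.8 km

2012 km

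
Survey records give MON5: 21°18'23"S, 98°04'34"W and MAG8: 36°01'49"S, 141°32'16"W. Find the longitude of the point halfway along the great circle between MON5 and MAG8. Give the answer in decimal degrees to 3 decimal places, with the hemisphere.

MON5: φ = -21.30639°, λ = -98.07611°
MAG8: φ = -36.03028°, λ = -141.53778°
Bx = cos φ₂ cos Δλ = 0.586987,  By = cos φ₂ sin Δλ = -0.556284
φₘ = atan2(sin φ₁ + sin φ₂, √((cos φ₁ + Bx)² + By²)) = -30.47094°
λₘ = λ₁ + atan2(By, cos φ₁ + Bx) = -118.19413°

118.194°W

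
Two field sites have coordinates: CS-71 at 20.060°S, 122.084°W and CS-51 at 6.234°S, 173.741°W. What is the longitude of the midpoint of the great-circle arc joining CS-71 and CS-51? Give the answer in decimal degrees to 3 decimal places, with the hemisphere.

Bx = cos φ₂ cos Δλ = 0.616699,  By = cos φ₂ sin Δλ = -0.779673
φₘ = atan2(sin φ₁ + sin φ₂, √((cos φ₁ + Bx)² + By²)) = -14.54581°
λₘ = λ₁ + atan2(By, cos φ₁ + Bx) = -148.69783°

148.698°W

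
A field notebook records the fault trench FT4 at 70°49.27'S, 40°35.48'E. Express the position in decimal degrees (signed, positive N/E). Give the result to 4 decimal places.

lat: 70.8212° S → -70.8212°
lon: 40.5913° E → +40.5913°

-70.8212°, +40.5913°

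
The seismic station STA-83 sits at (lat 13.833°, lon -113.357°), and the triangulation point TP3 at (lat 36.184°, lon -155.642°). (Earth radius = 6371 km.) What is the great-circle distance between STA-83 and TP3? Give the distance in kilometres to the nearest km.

Δφ = 22.3510°,  Δλ = -42.2850°
a = sin²(Δφ/2) + cos φ₁ cos φ₂ sin²(Δλ/2) = 0.139523
c = 2·arcsin(√a) = 0.765618 rad = 43.8667°
d = R·c = 6371 × 0.765618 = 4877.8 km

4878 km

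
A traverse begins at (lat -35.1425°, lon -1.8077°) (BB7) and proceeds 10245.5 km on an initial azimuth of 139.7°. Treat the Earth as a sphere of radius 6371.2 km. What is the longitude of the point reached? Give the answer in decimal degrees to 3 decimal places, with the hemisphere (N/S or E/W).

124.169°E

δ = d/R = 10245.5/6371.2 = 1.608096 rad
φ₂ = arcsin(sin φ₁ cos δ + cos φ₁ sin δ cos θ)
   = arcsin(-0.57561·-0.03729 + 0.81772·0.99930·-0.76267) = -36.99552°
λ₂ = λ₁ + atan2(sin θ sin δ cos φ₁, cos δ − sin φ₁ sin φ₂) = 124.16884°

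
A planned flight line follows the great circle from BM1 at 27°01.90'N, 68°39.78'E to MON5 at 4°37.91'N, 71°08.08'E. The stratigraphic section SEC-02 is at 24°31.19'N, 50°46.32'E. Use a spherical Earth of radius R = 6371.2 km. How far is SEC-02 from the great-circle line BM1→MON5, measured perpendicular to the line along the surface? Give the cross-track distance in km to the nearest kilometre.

BM1: φ = +27.03167°, λ = +68.66300°
MON5: φ = +4.63183°, λ = +71.13467°
SEC-02: φ = +24.51983°, λ = +50.77200°
δ₁₃ = central angle BM1→SEC-02 = 0.284332 rad  (haversine)
θ₁₃ = bearing BM1→SEC-02 = 265.127°,  θ₁₂ = bearing BM1→MON5 = 173.557°
dₓₜ = R·arcsin(sin δ₁₃ · sin(θ₁₃ − θ₁₂)) = 6371.2·arcsin(0.28052·sin(91.570°)) = 1810.839 km
|dₓₜ| = 1810.839 km

1811 km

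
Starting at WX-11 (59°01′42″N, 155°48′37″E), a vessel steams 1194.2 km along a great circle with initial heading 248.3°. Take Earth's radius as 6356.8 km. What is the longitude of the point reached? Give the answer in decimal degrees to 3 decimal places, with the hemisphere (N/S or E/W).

WX-11: φ = +59.02833°, λ = +155.81028°
δ = d/R = 1194.2/6356.8 = 0.187862 rad
φ₂ = arcsin(sin φ₁ cos δ + cos φ₁ sin δ cos θ)
   = arcsin(0.85742·0.98241 + 0.51461·0.18676·-0.36975) = 53.78449°
λ₂ = λ₁ + atan2(sin θ sin δ cos φ₁, cos δ − sin φ₁ sin φ₂) = 138.73082°

138.731°E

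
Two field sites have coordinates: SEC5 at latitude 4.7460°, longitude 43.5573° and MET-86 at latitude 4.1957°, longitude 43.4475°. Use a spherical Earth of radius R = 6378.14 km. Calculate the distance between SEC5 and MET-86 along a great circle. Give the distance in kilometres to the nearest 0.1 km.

62.5 km

Δφ = -0.5503°,  Δλ = -0.1098°
a = sin²(Δφ/2) + cos φ₁ cos φ₂ sin²(Δλ/2) = 0.000024
c = 2·arcsin(√a) = 0.009793 rad = 0.5611°
d = R·c = 6378.14 × 0.009793 = 62.5 km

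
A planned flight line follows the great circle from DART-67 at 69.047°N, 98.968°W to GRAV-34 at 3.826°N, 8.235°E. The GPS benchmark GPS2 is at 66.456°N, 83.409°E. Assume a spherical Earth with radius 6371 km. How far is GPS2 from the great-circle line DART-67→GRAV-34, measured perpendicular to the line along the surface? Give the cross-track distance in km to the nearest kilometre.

4706 km

δ₁₃ = central angle DART-67→GPS2 = 0.776444 rad  (haversine)
θ₁₃ = bearing DART-67→GPS2 = 358.645°,  θ₁₂ = bearing DART-67→GRAV-34 = 72.559°
dₓₜ = R·arcsin(sin δ₁₃ · sin(θ₁₃ − θ₁₂)) = 6371·arcsin(0.70075·sin(286.086°)) = -4706.098 km
|dₓₜ| = 4706.098 km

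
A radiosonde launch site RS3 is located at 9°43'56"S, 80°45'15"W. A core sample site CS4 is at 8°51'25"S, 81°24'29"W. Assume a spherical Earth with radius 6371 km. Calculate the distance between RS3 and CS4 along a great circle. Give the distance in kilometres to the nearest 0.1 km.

RS3: φ = -9.73222°, λ = -80.75417°
CS4: φ = -8.85694°, λ = -81.40806°
Δφ = 0.8753°,  Δλ = -0.6539°
a = sin²(Δφ/2) + cos φ₁ cos φ₂ sin²(Δλ/2) = 0.000090
c = 2·arcsin(√a) = 0.018979 rad = 1.0874°
d = R·c = 6371 × 0.018979 = 120.9 km

120.9 km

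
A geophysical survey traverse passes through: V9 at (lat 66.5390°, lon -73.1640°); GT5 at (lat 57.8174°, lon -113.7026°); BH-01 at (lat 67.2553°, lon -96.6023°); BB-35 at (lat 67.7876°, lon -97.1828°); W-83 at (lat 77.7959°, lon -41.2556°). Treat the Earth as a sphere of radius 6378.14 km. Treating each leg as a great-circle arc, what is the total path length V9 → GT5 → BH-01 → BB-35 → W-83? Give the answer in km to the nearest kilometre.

5723 km

V9→GT5: c = 0.355311 rad, d = 2266.22 km
GT5→BH-01: c = 0.213193 rad, d = 1359.78 km
BH-01→BB-35: c = 0.010066 rad, d = 64.20 km
BB-35→W-83: c = 0.318714 rad, d = 2032.80 km
Total = 2266.22 + 1359.78 + 64.20 + 2032.80 = 5723.00 km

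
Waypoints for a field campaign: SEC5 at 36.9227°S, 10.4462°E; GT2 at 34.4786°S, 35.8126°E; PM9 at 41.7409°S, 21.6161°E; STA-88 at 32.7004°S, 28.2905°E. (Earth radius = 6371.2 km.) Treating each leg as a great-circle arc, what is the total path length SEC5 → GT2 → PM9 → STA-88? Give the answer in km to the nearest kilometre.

SEC5→GT2: c = 0.360976 rad, d = 2299.85 km
GT2→PM9: c = 0.232067 rad, d = 1478.54 km
PM9→STA-88: c = 0.182891 rad, d = 1165.23 km
Total = 2299.85 + 1478.54 + 1165.23 = 4943.63 km

4944 km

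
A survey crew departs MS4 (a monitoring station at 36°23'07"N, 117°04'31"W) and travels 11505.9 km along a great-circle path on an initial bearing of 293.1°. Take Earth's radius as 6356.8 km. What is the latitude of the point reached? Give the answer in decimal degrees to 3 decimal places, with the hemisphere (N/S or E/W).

MS4: φ = +36.38528°, λ = -117.07528°
δ = d/R = 11505.9/6356.8 = 1.810014 rad
φ₂ = arcsin(sin φ₁ cos δ + cos φ₁ sin δ cos θ)
   = arcsin(0.59321·-0.23694 + 0.80505·0.97152·0.39234) = 9.57263°
λ₂ = λ₁ + atan2(sin θ sin δ cos φ₁, cos δ − sin φ₁ sin φ₂) = 127.91651°

9.573°N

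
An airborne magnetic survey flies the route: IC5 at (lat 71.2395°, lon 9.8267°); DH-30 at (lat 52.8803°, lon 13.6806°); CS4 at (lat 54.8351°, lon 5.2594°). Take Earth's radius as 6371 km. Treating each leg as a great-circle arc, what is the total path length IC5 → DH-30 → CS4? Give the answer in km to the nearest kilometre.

IC5→DH-30: c = 0.321819 rad, d = 2050.31 km
DH-30→CS4: c = 0.093085 rad, d = 593.05 km
Total = 2050.31 + 593.05 = 2643.36 km

2643 km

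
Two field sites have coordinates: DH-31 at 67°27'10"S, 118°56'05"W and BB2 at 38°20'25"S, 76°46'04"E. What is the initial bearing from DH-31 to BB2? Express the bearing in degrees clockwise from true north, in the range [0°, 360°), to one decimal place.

192.8°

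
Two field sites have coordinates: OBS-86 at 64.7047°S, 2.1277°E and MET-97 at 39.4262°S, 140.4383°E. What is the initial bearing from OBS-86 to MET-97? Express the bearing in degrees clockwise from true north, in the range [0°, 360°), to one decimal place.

Δλ = 138.3106°
y = sin Δλ · cos φ₂ = 0.513746
x = cos φ₁ sin φ₂ − sin φ₁ cos φ₂ cos Δλ = -0.792884
θ = atan2(y, x) = 147.0589° → 147.0589° (mod 360°)

147.1°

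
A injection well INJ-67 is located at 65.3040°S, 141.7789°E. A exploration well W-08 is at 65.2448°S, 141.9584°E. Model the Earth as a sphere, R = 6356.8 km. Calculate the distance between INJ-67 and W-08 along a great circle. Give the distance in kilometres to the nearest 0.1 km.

10.6 km

Δφ = 0.0592°,  Δλ = 0.1795°
a = sin²(Δφ/2) + cos φ₁ cos φ₂ sin²(Δλ/2) = 0.000001
c = 2·arcsin(√a) = 0.001669 rad = 0.0956°
d = R·c = 6356.8 × 0.001669 = 10.6 km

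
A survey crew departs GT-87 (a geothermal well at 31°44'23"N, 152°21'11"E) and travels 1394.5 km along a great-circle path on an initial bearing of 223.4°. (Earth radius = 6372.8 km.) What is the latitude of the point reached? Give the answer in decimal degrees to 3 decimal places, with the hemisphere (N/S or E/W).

22.295°N

GT-87: φ = +31.73972°, λ = +152.35306°
δ = d/R = 1394.5/6372.8 = 0.218821 rad
φ₂ = arcsin(sin φ₁ cos δ + cos φ₁ sin δ cos θ)
   = arcsin(0.52606·0.97615 + 0.85045·0.21708·-0.72657) = 22.29537°
λ₂ = λ₁ + atan2(sin θ sin δ cos φ₁, cos δ − sin φ₁ sin φ₂) = 143.07630°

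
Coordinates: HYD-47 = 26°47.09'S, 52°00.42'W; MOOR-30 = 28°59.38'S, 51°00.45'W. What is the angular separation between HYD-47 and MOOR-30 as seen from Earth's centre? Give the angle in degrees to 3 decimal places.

HYD-47: φ = -26.78483°, λ = -52.00700°
MOOR-30: φ = -28.98967°, λ = -51.00750°
Δφ = -2.2048°,  Δλ = 0.9995°
a = sin²(Δφ/2) + cos φ₁ cos φ₂ sin²(Δλ/2) = 0.000430
c = 2·arcsin(√a) = 0.041455 rad = 2.3752°

2.375°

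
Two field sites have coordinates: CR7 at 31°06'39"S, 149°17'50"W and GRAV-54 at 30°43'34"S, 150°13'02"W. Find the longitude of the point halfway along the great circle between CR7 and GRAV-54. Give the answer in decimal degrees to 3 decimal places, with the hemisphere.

149.758°W

CR7: φ = -31.11083°, λ = -149.29722°
GRAV-54: φ = -30.72611°, λ = -150.21722°
Bx = cos φ₂ cos Δλ = 0.859509,  By = cos φ₂ sin Δλ = -0.013802
φₘ = atan2(sin φ₁ + sin φ₂, √((cos φ₁ + Bx)² + By²)) = -30.91929°
λₘ = λ₁ + atan2(By, cos φ₁ + Bx) = -149.75815°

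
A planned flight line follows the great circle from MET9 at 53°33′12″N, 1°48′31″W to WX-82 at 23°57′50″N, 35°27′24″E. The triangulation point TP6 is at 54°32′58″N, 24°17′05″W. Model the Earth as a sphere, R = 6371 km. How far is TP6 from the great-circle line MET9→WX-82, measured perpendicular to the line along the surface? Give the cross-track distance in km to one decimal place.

459.9 km

MET9: φ = +53.55333°, λ = -1.80861°
WX-82: φ = +23.96389°, λ = +35.45667°
TP6: φ = +54.54944°, λ = -24.28472°
δ₁₃ = central angle MET9→TP6 = 0.229960 rad  (haversine)
θ₁₃ = bearing MET9→TP6 = 283.400°,  θ₁₂ = bearing MET9→WX-82 = 121.848°
dₓₜ = R·arcsin(sin δ₁₃ · sin(θ₁₃ − θ₁₂)) = 6371·arcsin(0.22794·sin(161.552°)) = 459.934 km
|dₓₜ| = 459.934 km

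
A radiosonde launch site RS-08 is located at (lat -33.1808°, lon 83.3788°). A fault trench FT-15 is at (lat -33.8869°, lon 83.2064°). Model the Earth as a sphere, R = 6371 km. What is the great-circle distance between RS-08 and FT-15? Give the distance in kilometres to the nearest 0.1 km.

80.1 km

Δφ = -0.7061°,  Δλ = -0.1724°
a = sin²(Δφ/2) + cos φ₁ cos φ₂ sin²(Δλ/2) = 0.000040
c = 2·arcsin(√a) = 0.012576 rad = 0.7206°
d = R·c = 6371 × 0.012576 = 80.1 km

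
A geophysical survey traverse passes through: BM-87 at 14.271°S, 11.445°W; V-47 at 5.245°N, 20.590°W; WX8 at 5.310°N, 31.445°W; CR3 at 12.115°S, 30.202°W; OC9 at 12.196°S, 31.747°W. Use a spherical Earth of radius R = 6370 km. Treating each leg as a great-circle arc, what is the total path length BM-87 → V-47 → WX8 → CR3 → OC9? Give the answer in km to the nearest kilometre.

5705 km

BM-87→V-47: c = 0.375617 rad, d = 2392.68 km
V-47→WX8: c = 0.188653 rad, d = 1201.72 km
WX8→CR3: c = 0.304888 rad, d = 1942.13 km
CR3→OC9: c = 0.026399 rad, d = 168.16 km
Total = 2392.68 + 1201.72 + 1942.13 + 168.16 = 5704.70 km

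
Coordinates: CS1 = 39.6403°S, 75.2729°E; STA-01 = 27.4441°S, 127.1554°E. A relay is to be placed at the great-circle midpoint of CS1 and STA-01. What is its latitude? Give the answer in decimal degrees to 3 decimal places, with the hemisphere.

Bx = cos φ₂ cos Δλ = 0.547809,  By = cos φ₂ sin Δλ = 0.698207
φₘ = atan2(sin φ₁ + sin φ₂, √((cos φ₁ + Bx)² + By²)) = -36.38237°
λₘ = λ₁ + atan2(By, cos φ₁ + Bx) = 103.18746°

36.382°S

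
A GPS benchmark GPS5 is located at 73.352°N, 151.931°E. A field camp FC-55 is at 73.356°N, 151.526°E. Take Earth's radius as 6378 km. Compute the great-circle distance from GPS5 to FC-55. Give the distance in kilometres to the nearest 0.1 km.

12.9 km

Δφ = 0.0040°,  Δλ = -0.4050°
a = sin²(Δφ/2) + cos φ₁ cos φ₂ sin²(Δλ/2) = 0.000001
c = 2·arcsin(√a) = 0.002026 rad = 0.1161°
d = R·c = 6378 × 0.002026 = 12.9 km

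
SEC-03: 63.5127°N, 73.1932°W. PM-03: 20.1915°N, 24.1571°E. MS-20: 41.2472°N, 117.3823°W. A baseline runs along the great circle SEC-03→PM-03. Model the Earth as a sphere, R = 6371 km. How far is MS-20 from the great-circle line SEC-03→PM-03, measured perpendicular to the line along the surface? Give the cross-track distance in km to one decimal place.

δ₁₃ = central angle SEC-03→MS-20 = 0.590697 rad  (haversine)
θ₁₃ = bearing SEC-03→MS-20 = 250.219°,  θ₁₂ = bearing SEC-03→PM-03 = 74.313°
dₓₜ = R·arcsin(sin δ₁₃ · sin(θ₁₃ − θ₁₂)) = 6371·arcsin(0.55694·sin(175.906°)) = 253.415 km
|dₓₜ| = 253.415 km

253.4 km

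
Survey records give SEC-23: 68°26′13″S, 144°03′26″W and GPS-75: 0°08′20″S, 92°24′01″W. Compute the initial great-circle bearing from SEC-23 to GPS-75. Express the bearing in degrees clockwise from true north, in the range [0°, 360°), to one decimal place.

53.7°

SEC-23: φ = -68.43694°, λ = -144.05722°
GPS-75: φ = -0.13889°, λ = -92.40028°
Δλ = 51.6569°
y = sin Δλ · cos φ₂ = 0.784308
x = cos φ₁ sin φ₂ − sin φ₁ cos φ₂ cos Δλ = 0.576059
θ = atan2(y, x) = 53.7035° → 53.7035° (mod 360°)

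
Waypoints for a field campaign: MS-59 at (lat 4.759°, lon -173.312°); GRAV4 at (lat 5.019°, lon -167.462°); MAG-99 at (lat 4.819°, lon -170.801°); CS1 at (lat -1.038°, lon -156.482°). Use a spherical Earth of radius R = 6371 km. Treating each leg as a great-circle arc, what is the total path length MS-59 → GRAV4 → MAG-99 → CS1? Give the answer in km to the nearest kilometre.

2738 km

MS-59→GRAV4: c = 0.101831 rad, d = 648.77 km
GRAV4→MAG-99: c = 0.058167 rad, d = 370.58 km
MAG-99→CS1: c = 0.269785 rad, d = 1718.80 km
Total = 648.77 + 370.58 + 1718.80 = 2738.14 km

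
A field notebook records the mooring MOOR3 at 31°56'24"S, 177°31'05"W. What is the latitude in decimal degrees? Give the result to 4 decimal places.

31° + 56′/60 + 24″/3600 = 31 + 0.93333 + 0.00667 = 31.9400°

31.9400°S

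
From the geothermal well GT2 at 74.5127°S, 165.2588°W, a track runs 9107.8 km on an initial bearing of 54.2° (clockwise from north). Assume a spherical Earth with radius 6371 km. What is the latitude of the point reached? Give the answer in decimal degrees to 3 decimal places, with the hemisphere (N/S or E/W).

1.089°N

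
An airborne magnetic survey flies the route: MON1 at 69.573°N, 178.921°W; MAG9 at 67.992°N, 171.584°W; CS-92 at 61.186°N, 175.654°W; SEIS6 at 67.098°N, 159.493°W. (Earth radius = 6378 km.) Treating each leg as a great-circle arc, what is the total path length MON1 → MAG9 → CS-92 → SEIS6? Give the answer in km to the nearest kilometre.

2144 km

MON1→MAG9: c = 0.053887 rad, d = 343.69 km
MAG9→CS-92: c = 0.122571 rad, d = 781.76 km
CS-92→SEIS6: c = 0.159735 rad, d = 1018.79 km
Total = 343.69 + 781.76 + 1018.79 = 2144.24 km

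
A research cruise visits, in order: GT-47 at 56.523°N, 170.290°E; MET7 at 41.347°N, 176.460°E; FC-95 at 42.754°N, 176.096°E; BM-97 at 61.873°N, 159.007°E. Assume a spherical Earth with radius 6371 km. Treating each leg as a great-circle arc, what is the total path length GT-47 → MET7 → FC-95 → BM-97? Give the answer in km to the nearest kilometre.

4310 km

GT-47→MET7: c = 0.273885 rad, d = 1744.92 km
MET7→FC-95: c = 0.025006 rad, d = 159.31 km
FC-95→BM-97: c = 0.377586 rad, d = 2405.60 km
Total = 1744.92 + 159.31 + 2405.60 = 4309.83 km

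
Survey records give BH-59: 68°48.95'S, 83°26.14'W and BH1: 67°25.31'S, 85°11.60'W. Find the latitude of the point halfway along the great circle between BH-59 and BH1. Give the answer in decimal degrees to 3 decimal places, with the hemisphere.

BH-59: φ = -68.81583°, λ = -83.43567°
BH1: φ = -67.42183°, λ = -85.19333°
Bx = cos φ₂ cos Δλ = 0.383763,  By = cos φ₂ sin Δλ = -0.011776
φₘ = atan2(sin φ₁ + sin φ₂, √((cos φ₁ + Bx)² + By²)) = -68.12116°
λₘ = λ₁ + atan2(By, cos φ₁ + Bx) = -84.34112°

68.121°S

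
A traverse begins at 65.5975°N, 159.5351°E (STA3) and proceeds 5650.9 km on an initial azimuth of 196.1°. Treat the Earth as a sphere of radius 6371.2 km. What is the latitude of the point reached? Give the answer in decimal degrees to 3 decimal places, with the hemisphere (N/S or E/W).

δ = d/R = 5650.9/6371.2 = 0.886944 rad
φ₂ = arcsin(sin φ₁ cos δ + cos φ₁ sin δ cos θ)
   = arcsin(0.91067·0.63178 + 0.41314·0.77514·-0.96078) = 15.52491°
λ₂ = λ₁ + atan2(sin θ sin δ cos φ₁, cos δ − sin φ₁ sin φ₂) = 146.64398°

15.525°N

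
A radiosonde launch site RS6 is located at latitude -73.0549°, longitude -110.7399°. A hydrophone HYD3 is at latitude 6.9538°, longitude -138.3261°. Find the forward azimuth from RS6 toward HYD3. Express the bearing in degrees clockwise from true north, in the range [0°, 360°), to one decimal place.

Δλ = -27.5862°
y = sin Δλ · cos φ₂ = -0.459676
x = cos φ₁ sin φ₂ − sin φ₁ cos φ₂ cos Δλ = 0.876885
θ = atan2(y, x) = -27.6642° → 332.3358° (mod 360°)

332.3°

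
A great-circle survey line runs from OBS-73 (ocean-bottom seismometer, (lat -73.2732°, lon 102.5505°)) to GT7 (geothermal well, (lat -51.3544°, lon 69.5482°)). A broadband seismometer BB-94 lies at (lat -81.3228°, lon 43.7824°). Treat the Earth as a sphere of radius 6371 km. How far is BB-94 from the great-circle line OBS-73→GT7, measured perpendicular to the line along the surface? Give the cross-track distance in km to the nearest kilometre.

δ₁₃ = central angle OBS-73→BB-94 = 0.248672 rad  (haversine)
θ₁₃ = bearing OBS-73→BB-94 = 211.611°,  θ₁₂ = bearing OBS-73→GT7 = 309.137°
dₓₜ = R·arcsin(sin δ₁₃ · sin(θ₁₃ − θ₁₂)) = 6371·arcsin(0.24612·sin(-97.525°)) = -1570.358 km
|dₓₜ| = 1570.358 km

1570 km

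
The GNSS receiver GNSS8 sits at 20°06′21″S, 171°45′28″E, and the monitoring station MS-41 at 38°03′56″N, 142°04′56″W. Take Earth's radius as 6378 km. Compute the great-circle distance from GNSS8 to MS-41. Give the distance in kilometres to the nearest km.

GNSS8: φ = -20.10583°, λ = +171.75778°
MS-41: φ = +38.06556°, λ = -142.08222°
Δφ = 58.1714°,  Δλ = 46.1600°
a = sin²(Δφ/2) + cos φ₁ cos φ₂ sin²(Δλ/2) = 0.349927
c = 2·arcsin(√a) = 1.265951 rad = 72.5336°
d = R·c = 6378 × 1.265951 = 8074.2 km

8074 km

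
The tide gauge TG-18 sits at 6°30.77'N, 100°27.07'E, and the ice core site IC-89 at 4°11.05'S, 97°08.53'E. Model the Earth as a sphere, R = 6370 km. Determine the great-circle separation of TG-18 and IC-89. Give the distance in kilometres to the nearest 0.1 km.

1244.7 km

TG-18: φ = +6.51283°, λ = +100.45117°
IC-89: φ = -4.18417°, λ = +97.14217°
Δφ = -10.6970°,  Δλ = -3.3090°
a = sin²(Δφ/2) + cos φ₁ cos φ₂ sin²(Δλ/2) = 0.009515
c = 2·arcsin(√a) = 0.195398 rad = 11.1955°
d = R·c = 6370 × 0.195398 = 1244.7 km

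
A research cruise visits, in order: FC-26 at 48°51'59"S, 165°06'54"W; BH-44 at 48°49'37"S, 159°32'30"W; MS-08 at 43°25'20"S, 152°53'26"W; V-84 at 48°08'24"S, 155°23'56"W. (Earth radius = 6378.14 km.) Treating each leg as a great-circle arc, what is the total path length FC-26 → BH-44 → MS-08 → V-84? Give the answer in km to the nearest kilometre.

1758 km

FC-26: φ = -48.86639°, λ = -165.11500°
BH-44: φ = -48.82694°, λ = -159.54167°
MS-08: φ = -43.42222°, λ = -152.89056°
V-84: φ = -48.14000°, λ = -155.39889°
FC-26→BH-44: c = 0.064002 rad, d = 408.22 km
BH-44→MS-08: c = 0.123884 rad, d = 790.15 km
MS-08→V-84: c = 0.087806 rad, d = 560.04 km
Total = 408.22 + 790.15 + 560.04 = 1758.41 km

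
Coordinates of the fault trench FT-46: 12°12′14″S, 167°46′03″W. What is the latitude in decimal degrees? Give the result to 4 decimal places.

12° + 12′/60 + 14″/3600 = 12 + 0.20000 + 0.00389 = 12.2039°

12.2039°S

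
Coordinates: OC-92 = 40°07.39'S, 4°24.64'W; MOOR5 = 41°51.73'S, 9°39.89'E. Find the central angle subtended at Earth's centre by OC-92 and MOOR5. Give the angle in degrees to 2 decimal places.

OC-92: φ = -40.12317°, λ = -4.41067°
MOOR5: φ = -41.86217°, λ = +9.66483°
Δφ = -1.7390°,  Δλ = 14.0755°
a = sin²(Δφ/2) + cos φ₁ cos φ₂ sin²(Δλ/2) = 0.008779
c = 2·arcsin(√a) = 0.187671 rad = 10.7528°

10.75°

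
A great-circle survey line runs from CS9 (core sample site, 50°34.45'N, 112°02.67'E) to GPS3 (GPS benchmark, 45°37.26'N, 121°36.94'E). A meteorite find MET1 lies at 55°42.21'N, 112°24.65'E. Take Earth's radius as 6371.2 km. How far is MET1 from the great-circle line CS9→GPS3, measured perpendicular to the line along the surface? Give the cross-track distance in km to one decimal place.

484.9 km

CS9: φ = +50.57417°, λ = +112.04450°
GPS3: φ = +45.62100°, λ = +121.61567°
MET1: φ = +55.70350°, λ = +112.41083°
δ₁₃ = central angle CS9→MET1 = 0.089606 rad  (haversine)
θ₁₃ = bearing CS9→MET1 = 2.307°,  θ₁₂ = bearing CS9→GPS3 = 124.129°
dₓₜ = R·arcsin(sin δ₁₃ · sin(θ₁₃ − θ₁₂)) = 6371.2·arcsin(0.08949·sin(-121.822°)) = -484.905 km
|dₓₜ| = 484.905 km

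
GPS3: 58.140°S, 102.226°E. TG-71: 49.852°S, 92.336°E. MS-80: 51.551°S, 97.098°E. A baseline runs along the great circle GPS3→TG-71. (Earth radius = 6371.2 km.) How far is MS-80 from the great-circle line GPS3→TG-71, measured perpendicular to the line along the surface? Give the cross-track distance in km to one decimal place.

δ₁₃ = central angle GPS3→MS-80 = 0.125932 rad  (haversine)
θ₁₃ = bearing GPS3→MS-80 = 333.736°,  θ₁₂ = bearing GPS3→TG-71 = 320.847°
dₓₜ = R·arcsin(sin δ₁₃ · sin(θ₁₃ − θ₁₂)) = 6371.2·arcsin(0.12560·sin(12.889°)) = 178.523 km
|dₓₜ| = 178.523 km

178.5 km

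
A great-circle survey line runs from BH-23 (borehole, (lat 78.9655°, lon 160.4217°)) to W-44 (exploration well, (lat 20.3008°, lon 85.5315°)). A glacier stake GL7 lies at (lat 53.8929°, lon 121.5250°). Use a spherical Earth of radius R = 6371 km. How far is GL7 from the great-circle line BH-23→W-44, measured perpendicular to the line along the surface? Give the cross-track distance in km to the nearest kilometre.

δ₁₃ = central angle BH-23→GL7 = 0.493325 rad  (haversine)
θ₁₃ = bearing BH-23→GL7 = 231.388°,  θ₁₂ = bearing BH-23→W-44 = 259.150°
dₓₜ = R·arcsin(sin δ₁₃ · sin(θ₁₃ − θ₁₂)) = 6371·arcsin(0.47356·sin(-27.762°)) = -1416.985 km
|dₓₜ| = 1416.985 km

1417 km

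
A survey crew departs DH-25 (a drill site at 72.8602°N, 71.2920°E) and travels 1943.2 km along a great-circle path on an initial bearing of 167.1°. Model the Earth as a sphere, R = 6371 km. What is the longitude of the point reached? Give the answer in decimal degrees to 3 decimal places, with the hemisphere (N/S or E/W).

78.109°E

δ = d/R = 1943.2/6371 = 0.305007 rad
φ₂ = arcsin(sin φ₁ cos δ + cos φ₁ sin δ cos θ)
   = arcsin(0.95559·0.95384 + 0.29470·0.30030·-0.97476) = 55.61051°
λ₂ = λ₁ + atan2(sin θ sin δ cos φ₁, cos δ − sin φ₁ sin φ₂) = 78.10892°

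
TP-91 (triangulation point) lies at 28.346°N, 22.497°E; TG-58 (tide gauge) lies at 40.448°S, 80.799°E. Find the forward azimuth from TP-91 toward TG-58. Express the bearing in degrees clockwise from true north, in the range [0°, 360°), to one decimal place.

Δλ = 58.3020°
y = sin Δλ · cos φ₂ = 0.647477
x = cos φ₁ sin φ₂ − sin φ₁ cos φ₂ cos Δλ = -0.760820
θ = atan2(y, x) = 139.6014° → 139.6014° (mod 360°)

139.6°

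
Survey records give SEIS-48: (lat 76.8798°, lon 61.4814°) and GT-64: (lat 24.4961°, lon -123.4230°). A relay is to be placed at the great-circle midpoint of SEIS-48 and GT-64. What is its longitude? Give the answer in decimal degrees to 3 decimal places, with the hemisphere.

Bx = cos φ₂ cos Δλ = -0.906658,  By = cos φ₂ sin Δλ = 0.077798
φₘ = atan2(sin φ₁ + sin φ₂, √((cos φ₁ + Bx)² + By²)) = 63.77140°
λₘ = λ₁ + atan2(By, cos φ₁ + Bx) = -125.04858°

125.049°W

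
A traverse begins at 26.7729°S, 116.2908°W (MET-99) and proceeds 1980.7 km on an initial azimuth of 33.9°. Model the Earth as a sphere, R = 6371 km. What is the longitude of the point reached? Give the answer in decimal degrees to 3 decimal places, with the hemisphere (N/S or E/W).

106.258°W

δ = d/R = 1980.7/6371 = 0.310893 rad
φ₂ = arcsin(sin φ₁ cos δ + cos φ₁ sin δ cos θ)
   = arcsin(-0.45046·0.95206 + 0.89280·0.30591·0.83001) = -11.66399°
λ₂ = λ₁ + atan2(sin θ sin δ cos φ₁, cos δ − sin φ₁ sin φ₂) = -106.25771°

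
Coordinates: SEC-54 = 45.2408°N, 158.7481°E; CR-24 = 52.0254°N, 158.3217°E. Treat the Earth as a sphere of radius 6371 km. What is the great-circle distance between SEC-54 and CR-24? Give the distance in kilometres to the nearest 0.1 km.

Δφ = 6.7846°,  Δλ = -0.4264°
a = sin²(Δφ/2) + cos φ₁ cos φ₂ sin²(Δλ/2) = 0.003507
c = 2·arcsin(√a) = 0.118515 rad = 6.7904°
d = R·c = 6371 × 0.118515 = 755.1 km

755.1 km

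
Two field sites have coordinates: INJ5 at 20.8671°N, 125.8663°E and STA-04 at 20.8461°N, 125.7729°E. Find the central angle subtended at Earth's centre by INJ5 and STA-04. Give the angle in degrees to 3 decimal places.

0.090°

Δφ = -0.0210°,  Δλ = -0.0934°
a = sin²(Δφ/2) + cos φ₁ cos φ₂ sin²(Δλ/2) = 0.000001
c = 2·arcsin(√a) = 0.001567 rad = 0.0898°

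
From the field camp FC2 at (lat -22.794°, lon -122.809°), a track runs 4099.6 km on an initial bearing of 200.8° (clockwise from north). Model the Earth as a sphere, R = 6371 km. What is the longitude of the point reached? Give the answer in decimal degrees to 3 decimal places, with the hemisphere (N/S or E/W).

δ = d/R = 4099.6/6371 = 0.643478 rad
φ₂ = arcsin(sin φ₁ cos δ + cos φ₁ sin δ cos θ)
   = arcsin(-0.38742·0.80001 + 0.92190·0.59998·-0.93483) = -55.79345°
λ₂ = λ₁ + atan2(sin θ sin δ cos φ₁, cos δ − sin φ₁ sin φ₂) = -145.07990°

145.080°W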